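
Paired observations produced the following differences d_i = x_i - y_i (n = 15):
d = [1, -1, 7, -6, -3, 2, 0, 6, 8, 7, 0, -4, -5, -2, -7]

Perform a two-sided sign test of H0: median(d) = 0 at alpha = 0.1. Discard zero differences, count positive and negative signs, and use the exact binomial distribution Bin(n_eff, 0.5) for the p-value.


Step 1: Discard zero differences. Original n = 15; n_eff = number of nonzero differences = 13.
Nonzero differences (with sign): +1, -1, +7, -6, -3, +2, +6, +8, +7, -4, -5, -2, -7
Step 2: Count signs: positive = 6, negative = 7.
Step 3: Under H0: P(positive) = 0.5, so the number of positives S ~ Bin(13, 0.5).
Step 4: Two-sided exact p-value = sum of Bin(13,0.5) probabilities at or below the observed probability = 1.000000.
Step 5: alpha = 0.1. fail to reject H0.

n_eff = 13, pos = 6, neg = 7, p = 1.000000, fail to reject H0.


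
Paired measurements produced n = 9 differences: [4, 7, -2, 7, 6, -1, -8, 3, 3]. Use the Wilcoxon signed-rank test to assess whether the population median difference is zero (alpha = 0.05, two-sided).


Step 1: Drop any zero differences (none here) and take |d_i|.
|d| = [4, 7, 2, 7, 6, 1, 8, 3, 3]
Step 2: Midrank |d_i| (ties get averaged ranks).
ranks: |4|->5, |7|->7.5, |2|->2, |7|->7.5, |6|->6, |1|->1, |8|->9, |3|->3.5, |3|->3.5
Step 3: Attach original signs; sum ranks with positive sign and with negative sign.
W+ = 5 + 7.5 + 7.5 + 6 + 3.5 + 3.5 = 33
W- = 2 + 1 + 9 = 12
(Check: W+ + W- = 45 should equal n(n+1)/2 = 45.)
Step 4: Test statistic W = min(W+, W-) = 12.
Step 5: Ties in |d|, so use the tie-corrected normal approximation.
        E[W] = n(n+1)/4 = 9*10/4 = 22.5.
        Tie groups: |d|=3 (t=2), |d|=7 (t=2); sum(t^3 - t) = 12.
        Var[W] = n(n+1)(2n+1)/24 - sum(t^3-t)/48 = 1710/24 - 12/48 = 71.
        z = (W - E[W]) / sqrt(Var[W]) = (12 - 22.5) / 8.4261 = -1.2461.
        Two-sided p = 2*Phi(z) = 0.212720.
Step 6: alpha = 0.05. fail to reject H0.

W+ = 33, W- = 12, W = min = 12, p = 0.212720, fail to reject H0.


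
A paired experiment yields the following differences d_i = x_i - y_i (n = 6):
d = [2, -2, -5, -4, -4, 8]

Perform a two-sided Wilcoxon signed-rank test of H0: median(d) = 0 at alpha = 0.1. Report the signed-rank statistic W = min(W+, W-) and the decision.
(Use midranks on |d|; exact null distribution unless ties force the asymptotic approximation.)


Step 1: Drop any zero differences (none here) and take |d_i|.
|d| = [2, 2, 5, 4, 4, 8]
Step 2: Midrank |d_i| (ties get averaged ranks).
ranks: |2|->1.5, |2|->1.5, |5|->5, |4|->3.5, |4|->3.5, |8|->6
Step 3: Attach original signs; sum ranks with positive sign and with negative sign.
W+ = 1.5 + 6 = 7.5
W- = 1.5 + 5 + 3.5 + 3.5 = 13.5
(Check: W+ + W- = 21 should equal n(n+1)/2 = 21.)
Step 4: Test statistic W = min(W+, W-) = 7.5.
Step 5: Ties in |d|, so use the tie-corrected normal approximation.
        E[W] = n(n+1)/4 = 6*7/4 = 10.5.
        Tie groups: |d|=2 (t=2), |d|=4 (t=2); sum(t^3 - t) = 12.
        Var[W] = n(n+1)(2n+1)/24 - sum(t^3-t)/48 = 546/24 - 12/48 = 22.5.
        z = (W - E[W]) / sqrt(Var[W]) = (7.5 - 10.5) / 4.7434 = -0.6325.
        Two-sided p = 2*Phi(z) = 0.527089.
Step 6: alpha = 0.1. fail to reject H0.

W+ = 7.5, W- = 13.5, W = min = 7.5, p = 0.527089, fail to reject H0.


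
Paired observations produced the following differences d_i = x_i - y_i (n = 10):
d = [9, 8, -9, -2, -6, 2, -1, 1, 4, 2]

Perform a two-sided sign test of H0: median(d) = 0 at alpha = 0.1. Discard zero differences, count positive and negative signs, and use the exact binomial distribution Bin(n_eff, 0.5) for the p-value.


Step 1: Discard zero differences. Original n = 10; n_eff = number of nonzero differences = 10.
Nonzero differences (with sign): +9, +8, -9, -2, -6, +2, -1, +1, +4, +2
Step 2: Count signs: positive = 6, negative = 4.
Step 3: Under H0: P(positive) = 0.5, so the number of positives S ~ Bin(10, 0.5).
Step 4: Two-sided exact p-value = sum of Bin(10,0.5) probabilities at or below the observed probability = 0.753906.
Step 5: alpha = 0.1. fail to reject H0.

n_eff = 10, pos = 6, neg = 4, p = 0.753906, fail to reject H0.


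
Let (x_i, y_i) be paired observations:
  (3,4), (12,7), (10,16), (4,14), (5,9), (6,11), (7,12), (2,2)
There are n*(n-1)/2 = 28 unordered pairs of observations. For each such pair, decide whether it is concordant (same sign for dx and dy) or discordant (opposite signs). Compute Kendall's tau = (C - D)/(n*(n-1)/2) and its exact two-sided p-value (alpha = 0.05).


Step 1: Enumerate the 28 unordered pairs (i,j) with i<j and classify each by sign(x_j-x_i) * sign(y_j-y_i).
  (1,2):dx=+9,dy=+3->C; (1,3):dx=+7,dy=+12->C; (1,4):dx=+1,dy=+10->C; (1,5):dx=+2,dy=+5->C
  (1,6):dx=+3,dy=+7->C; (1,7):dx=+4,dy=+8->C; (1,8):dx=-1,dy=-2->C; (2,3):dx=-2,dy=+9->D
  (2,4):dx=-8,dy=+7->D; (2,5):dx=-7,dy=+2->D; (2,6):dx=-6,dy=+4->D; (2,7):dx=-5,dy=+5->D
  (2,8):dx=-10,dy=-5->C; (3,4):dx=-6,dy=-2->C; (3,5):dx=-5,dy=-7->C; (3,6):dx=-4,dy=-5->C
  (3,7):dx=-3,dy=-4->C; (3,8):dx=-8,dy=-14->C; (4,5):dx=+1,dy=-5->D; (4,6):dx=+2,dy=-3->D
  (4,7):dx=+3,dy=-2->D; (4,8):dx=-2,dy=-12->C; (5,6):dx=+1,dy=+2->C; (5,7):dx=+2,dy=+3->C
  (5,8):dx=-3,dy=-7->C; (6,7):dx=+1,dy=+1->C; (6,8):dx=-4,dy=-9->C; (7,8):dx=-5,dy=-10->C
Step 2: C = 20, D = 8, total pairs = 28.
Step 3: tau = (C - D)/(n(n-1)/2) = (20 - 8)/28 = 0.428571.
Step 4: Exact two-sided p-value (enumerate n! = 40320 permutations of y under H0): p = 0.178869.
Step 5: alpha = 0.05. fail to reject H0.

tau_b = 0.4286 (C=20, D=8), p = 0.178869, fail to reject H0.


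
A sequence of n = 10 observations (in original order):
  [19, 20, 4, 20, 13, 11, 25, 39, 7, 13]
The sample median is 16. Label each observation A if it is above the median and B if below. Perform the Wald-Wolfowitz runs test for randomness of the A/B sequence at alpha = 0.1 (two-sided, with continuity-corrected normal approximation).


Step 1: Compute median = 16; label A = above, B = below.
Labels in order: AABABBAABB  (n_A = 5, n_B = 5)
Step 2: Count runs R = 6.
Step 3: Under H0 (random ordering), E[R] = 2*n_A*n_B/(n_A+n_B) + 1 = 2*5*5/10 + 1 = 6.0000.
        Var[R] = 2*n_A*n_B*(2*n_A*n_B - n_A - n_B) / ((n_A+n_B)^2 * (n_A+n_B-1)) = 2000/900 = 2.2222.
        SD[R] = 1.4907.
Step 4: R = E[R], so z = 0 with no continuity correction.
Step 5: Two-sided p-value via normal approximation = 2*(1 - Phi(|z|)) = 1.000000.
Step 6: alpha = 0.1. fail to reject H0.

R = 6, z = 0.0000, p = 1.000000, fail to reject H0.


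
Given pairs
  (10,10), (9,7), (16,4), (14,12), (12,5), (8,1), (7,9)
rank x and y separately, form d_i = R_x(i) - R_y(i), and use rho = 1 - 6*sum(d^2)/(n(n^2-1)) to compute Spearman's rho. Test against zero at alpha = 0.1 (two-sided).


Step 1: Rank x and y separately (midranks; no ties here).
rank(x): 10->4, 9->3, 16->7, 14->6, 12->5, 8->2, 7->1
rank(y): 10->6, 7->4, 4->2, 12->7, 5->3, 1->1, 9->5
Step 2: d_i = R_x(i) - R_y(i); compute d_i^2.
  (4-6)^2=4, (3-4)^2=1, (7-2)^2=25, (6-7)^2=1, (5-3)^2=4, (2-1)^2=1, (1-5)^2=16
sum(d^2) = 52.
Step 3: rho = 1 - 6*52 / (7*(7^2 - 1)) = 1 - 312/336 = 0.071429.
Step 4: Under H0, t = rho * sqrt((n-2)/(1-rho^2)) = 0.1601 ~ t(5).
Step 5: Two-sided p-value from the t-distribution with 5 df = 0.879048.
Step 6: alpha = 0.1. fail to reject H0.

rho = 0.0714, p = 0.879048, fail to reject H0 at alpha = 0.1.


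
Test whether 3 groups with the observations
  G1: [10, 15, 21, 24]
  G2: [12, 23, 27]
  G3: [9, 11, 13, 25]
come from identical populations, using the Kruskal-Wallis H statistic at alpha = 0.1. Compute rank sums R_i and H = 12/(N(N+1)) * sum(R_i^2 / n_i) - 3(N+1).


Step 1: Combine all N = 11 observations and assign midranks.
sorted (value, group, rank): (9,G3,1), (10,G1,2), (11,G3,3), (12,G2,4), (13,G3,5), (15,G1,6), (21,G1,7), (23,G2,8), (24,G1,9), (25,G3,10), (27,G2,11)
Step 2: Sum ranks within each group.
R_1 = 24 (n_1 = 4)
R_2 = 23 (n_2 = 3)
R_3 = 19 (n_3 = 4)
Step 3: H = 12/(N(N+1)) * sum(R_i^2/n_i) - 3(N+1)
     = 12/(11*12) * (24^2/4 + 23^2/3 + 19^2/4) - 3*12
     = 0.090909 * 410.583 - 36
     = 1.325758.
Step 4: No ties, so H is used without correction.
Step 5: Under H0, H ~ chi^2(2); p-value = 0.515366.
Step 6: alpha = 0.1. fail to reject H0.

H = 1.3258, df = 2, p = 0.515366, fail to reject H0.


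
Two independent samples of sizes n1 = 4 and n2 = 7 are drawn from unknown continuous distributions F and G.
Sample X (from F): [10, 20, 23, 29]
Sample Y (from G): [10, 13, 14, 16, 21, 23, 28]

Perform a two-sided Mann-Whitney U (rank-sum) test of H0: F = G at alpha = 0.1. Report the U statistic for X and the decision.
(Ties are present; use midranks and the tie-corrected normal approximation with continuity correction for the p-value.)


Step 1: Combine and sort all 11 observations; assign midranks.
sorted (value, group): (10,X), (10,Y), (13,Y), (14,Y), (16,Y), (20,X), (21,Y), (23,X), (23,Y), (28,Y), (29,X)
ranks: 10->1.5, 10->1.5, 13->3, 14->4, 16->5, 20->6, 21->7, 23->8.5, 23->8.5, 28->10, 29->11
Step 2: Rank sum for X: R1 = 1.5 + 6 + 8.5 + 11 = 27.
Step 3: U_X = R1 - n1(n1+1)/2 = 27 - 4*5/2 = 27 - 10 = 17.
       U_Y = n1*n2 - U_X = 28 - 17 = 11.
Step 4: Ties are present, so use the tie-corrected normal approximation (with continuity correction) for the p-value.
Step 5: p-value = 0.635059; compare to alpha = 0.1. fail to reject H0.

U_X = 17, p = 0.635059, fail to reject H0 at alpha = 0.1.


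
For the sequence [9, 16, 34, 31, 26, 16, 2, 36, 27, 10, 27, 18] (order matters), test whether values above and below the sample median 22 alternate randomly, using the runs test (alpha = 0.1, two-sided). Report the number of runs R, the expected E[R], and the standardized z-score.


Step 1: Compute median = 22; label A = above, B = below.
Labels in order: BBAAABBAABAB  (n_A = 6, n_B = 6)
Step 2: Count runs R = 7.
Step 3: Under H0 (random ordering), E[R] = 2*n_A*n_B/(n_A+n_B) + 1 = 2*6*6/12 + 1 = 7.0000.
        Var[R] = 2*n_A*n_B*(2*n_A*n_B - n_A - n_B) / ((n_A+n_B)^2 * (n_A+n_B-1)) = 4320/1584 = 2.7273.
        SD[R] = 1.6514.
Step 4: R = E[R], so z = 0 with no continuity correction.
Step 5: Two-sided p-value via normal approximation = 2*(1 - Phi(|z|)) = 1.000000.
Step 6: alpha = 0.1. fail to reject H0.

R = 7, z = 0.0000, p = 1.000000, fail to reject H0.


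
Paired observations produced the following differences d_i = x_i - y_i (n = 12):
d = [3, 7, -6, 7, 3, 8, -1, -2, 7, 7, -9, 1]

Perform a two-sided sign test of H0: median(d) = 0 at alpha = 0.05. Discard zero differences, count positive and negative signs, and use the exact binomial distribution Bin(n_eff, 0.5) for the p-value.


Step 1: Discard zero differences. Original n = 12; n_eff = number of nonzero differences = 12.
Nonzero differences (with sign): +3, +7, -6, +7, +3, +8, -1, -2, +7, +7, -9, +1
Step 2: Count signs: positive = 8, negative = 4.
Step 3: Under H0: P(positive) = 0.5, so the number of positives S ~ Bin(12, 0.5).
Step 4: Two-sided exact p-value = sum of Bin(12,0.5) probabilities at or below the observed probability = 0.387695.
Step 5: alpha = 0.05. fail to reject H0.

n_eff = 12, pos = 8, neg = 4, p = 0.387695, fail to reject H0.


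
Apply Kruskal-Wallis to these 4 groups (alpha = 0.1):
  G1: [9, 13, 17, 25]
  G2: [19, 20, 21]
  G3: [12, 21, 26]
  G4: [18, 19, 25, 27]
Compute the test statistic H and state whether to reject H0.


Step 1: Combine all N = 14 observations and assign midranks.
sorted (value, group, rank): (9,G1,1), (12,G3,2), (13,G1,3), (17,G1,4), (18,G4,5), (19,G2,6.5), (19,G4,6.5), (20,G2,8), (21,G2,9.5), (21,G3,9.5), (25,G1,11.5), (25,G4,11.5), (26,G3,13), (27,G4,14)
Step 2: Sum ranks within each group.
R_1 = 19.5 (n_1 = 4)
R_2 = 24 (n_2 = 3)
R_3 = 24.5 (n_3 = 3)
R_4 = 37 (n_4 = 4)
Step 3: H = 12/(N(N+1)) * sum(R_i^2/n_i) - 3(N+1)
     = 12/(14*15) * (19.5^2/4 + 24^2/3 + 24.5^2/3 + 37^2/4) - 3*15
     = 0.057143 * 829.396 - 45
     = 2.394048.
Step 4: Ties present; correction factor C = 1 - 18/(14^3 - 14) = 0.993407. Corrected H = 2.394048 / 0.993407 = 2.409937.
Step 5: Under H0, H ~ chi^2(3); p-value = 0.491787.
Step 6: alpha = 0.1. fail to reject H0.

H = 2.4099, df = 3, p = 0.491787, fail to reject H0.


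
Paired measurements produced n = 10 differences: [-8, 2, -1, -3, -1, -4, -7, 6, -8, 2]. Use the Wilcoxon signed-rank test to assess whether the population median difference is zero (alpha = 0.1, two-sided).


Step 1: Drop any zero differences (none here) and take |d_i|.
|d| = [8, 2, 1, 3, 1, 4, 7, 6, 8, 2]
Step 2: Midrank |d_i| (ties get averaged ranks).
ranks: |8|->9.5, |2|->3.5, |1|->1.5, |3|->5, |1|->1.5, |4|->6, |7|->8, |6|->7, |8|->9.5, |2|->3.5
Step 3: Attach original signs; sum ranks with positive sign and with negative sign.
W+ = 3.5 + 7 + 3.5 = 14
W- = 9.5 + 1.5 + 5 + 1.5 + 6 + 8 + 9.5 = 41
(Check: W+ + W- = 55 should equal n(n+1)/2 = 55.)
Step 4: Test statistic W = min(W+, W-) = 14.
Step 5: Ties in |d|, so use the tie-corrected normal approximation.
        E[W] = n(n+1)/4 = 10*11/4 = 27.5.
        Tie groups: |d|=1 (t=2), |d|=2 (t=2), |d|=8 (t=2); sum(t^3 - t) = 18.
        Var[W] = n(n+1)(2n+1)/24 - sum(t^3-t)/48 = 2310/24 - 18/48 = 95.875.
        z = (W - E[W]) / sqrt(Var[W]) = (14 - 27.5) / 9.7916 = -1.3787.
        Two-sided p = 2*Phi(z) = 0.167976.
Step 6: alpha = 0.1. fail to reject H0.

W+ = 14, W- = 41, W = min = 14, p = 0.167976, fail to reject H0.


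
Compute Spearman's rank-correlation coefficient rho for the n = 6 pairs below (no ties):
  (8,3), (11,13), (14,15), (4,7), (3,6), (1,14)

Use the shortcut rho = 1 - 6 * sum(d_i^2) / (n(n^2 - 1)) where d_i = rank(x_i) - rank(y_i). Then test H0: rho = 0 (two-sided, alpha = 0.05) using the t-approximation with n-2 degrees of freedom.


Step 1: Rank x and y separately (midranks; no ties here).
rank(x): 8->4, 11->5, 14->6, 4->3, 3->2, 1->1
rank(y): 3->1, 13->4, 15->6, 7->3, 6->2, 14->5
Step 2: d_i = R_x(i) - R_y(i); compute d_i^2.
  (4-1)^2=9, (5-4)^2=1, (6-6)^2=0, (3-3)^2=0, (2-2)^2=0, (1-5)^2=16
sum(d^2) = 26.
Step 3: rho = 1 - 6*26 / (6*(6^2 - 1)) = 1 - 156/210 = 0.257143.
Step 4: Under H0, t = rho * sqrt((n-2)/(1-rho^2)) = 0.5322 ~ t(4).
Step 5: Two-sided p-value from the t-distribution with 4 df = 0.622787.
Step 6: alpha = 0.05. fail to reject H0.

rho = 0.2571, p = 0.622787, fail to reject H0 at alpha = 0.05.


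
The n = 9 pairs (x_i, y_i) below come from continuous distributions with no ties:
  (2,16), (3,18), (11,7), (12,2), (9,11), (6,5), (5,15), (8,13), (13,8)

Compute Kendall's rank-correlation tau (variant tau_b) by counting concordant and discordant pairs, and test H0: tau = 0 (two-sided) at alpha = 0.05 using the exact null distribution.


Step 1: Enumerate the 36 unordered pairs (i,j) with i<j and classify each by sign(x_j-x_i) * sign(y_j-y_i).
  (1,2):dx=+1,dy=+2->C; (1,3):dx=+9,dy=-9->D; (1,4):dx=+10,dy=-14->D; (1,5):dx=+7,dy=-5->D
  (1,6):dx=+4,dy=-11->D; (1,7):dx=+3,dy=-1->D; (1,8):dx=+6,dy=-3->D; (1,9):dx=+11,dy=-8->D
  (2,3):dx=+8,dy=-11->D; (2,4):dx=+9,dy=-16->D; (2,5):dx=+6,dy=-7->D; (2,6):dx=+3,dy=-13->D
  (2,7):dx=+2,dy=-3->D; (2,8):dx=+5,dy=-5->D; (2,9):dx=+10,dy=-10->D; (3,4):dx=+1,dy=-5->D
  (3,5):dx=-2,dy=+4->D; (3,6):dx=-5,dy=-2->C; (3,7):dx=-6,dy=+8->D; (3,8):dx=-3,dy=+6->D
  (3,9):dx=+2,dy=+1->C; (4,5):dx=-3,dy=+9->D; (4,6):dx=-6,dy=+3->D; (4,7):dx=-7,dy=+13->D
  (4,8):dx=-4,dy=+11->D; (4,9):dx=+1,dy=+6->C; (5,6):dx=-3,dy=-6->C; (5,7):dx=-4,dy=+4->D
  (5,8):dx=-1,dy=+2->D; (5,9):dx=+4,dy=-3->D; (6,7):dx=-1,dy=+10->D; (6,8):dx=+2,dy=+8->C
  (6,9):dx=+7,dy=+3->C; (7,8):dx=+3,dy=-2->D; (7,9):dx=+8,dy=-7->D; (8,9):dx=+5,dy=-5->D
Step 2: C = 7, D = 29, total pairs = 36.
Step 3: tau = (C - D)/(n(n-1)/2) = (7 - 29)/36 = -0.611111.
Step 4: Exact two-sided p-value (enumerate n! = 362880 permutations of y under H0): p = 0.024741.
Step 5: alpha = 0.05. reject H0.

tau_b = -0.6111 (C=7, D=29), p = 0.024741, reject H0.


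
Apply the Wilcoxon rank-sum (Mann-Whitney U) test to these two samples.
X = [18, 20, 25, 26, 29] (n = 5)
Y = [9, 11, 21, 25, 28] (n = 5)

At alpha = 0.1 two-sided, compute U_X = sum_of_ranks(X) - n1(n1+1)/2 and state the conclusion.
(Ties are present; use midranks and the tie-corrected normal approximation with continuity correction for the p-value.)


Step 1: Combine and sort all 10 observations; assign midranks.
sorted (value, group): (9,Y), (11,Y), (18,X), (20,X), (21,Y), (25,X), (25,Y), (26,X), (28,Y), (29,X)
ranks: 9->1, 11->2, 18->3, 20->4, 21->5, 25->6.5, 25->6.5, 26->8, 28->9, 29->10
Step 2: Rank sum for X: R1 = 3 + 4 + 6.5 + 8 + 10 = 31.5.
Step 3: U_X = R1 - n1(n1+1)/2 = 31.5 - 5*6/2 = 31.5 - 15 = 16.5.
       U_Y = n1*n2 - U_X = 25 - 16.5 = 8.5.
Step 4: Ties are present, so use the tie-corrected normal approximation (with continuity correction) for the p-value.
Step 5: p-value = 0.463344; compare to alpha = 0.1. fail to reject H0.

U_X = 16.5, p = 0.463344, fail to reject H0 at alpha = 0.1.


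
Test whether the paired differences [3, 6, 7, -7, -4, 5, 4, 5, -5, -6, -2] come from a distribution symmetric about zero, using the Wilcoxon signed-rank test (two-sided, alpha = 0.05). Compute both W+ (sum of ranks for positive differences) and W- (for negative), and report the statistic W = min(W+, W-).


Step 1: Drop any zero differences (none here) and take |d_i|.
|d| = [3, 6, 7, 7, 4, 5, 4, 5, 5, 6, 2]
Step 2: Midrank |d_i| (ties get averaged ranks).
ranks: |3|->2, |6|->8.5, |7|->10.5, |7|->10.5, |4|->3.5, |5|->6, |4|->3.5, |5|->6, |5|->6, |6|->8.5, |2|->1
Step 3: Attach original signs; sum ranks with positive sign and with negative sign.
W+ = 2 + 8.5 + 10.5 + 6 + 3.5 + 6 = 36.5
W- = 10.5 + 3.5 + 6 + 8.5 + 1 = 29.5
(Check: W+ + W- = 66 should equal n(n+1)/2 = 66.)
Step 4: Test statistic W = min(W+, W-) = 29.5.
Step 5: Ties in |d|, so use the tie-corrected normal approximation.
        E[W] = n(n+1)/4 = 11*12/4 = 33.
        Tie groups: |d|=4 (t=2), |d|=5 (t=3), |d|=6 (t=2), |d|=7 (t=2); sum(t^3 - t) = 42.
        Var[W] = n(n+1)(2n+1)/24 - sum(t^3-t)/48 = 3036/24 - 42/48 = 125.625.
        z = (W - E[W]) / sqrt(Var[W]) = (29.5 - 33) / 11.2083 = -0.3123.
        Two-sided p = 2*Phi(z) = 0.754835.
Step 6: alpha = 0.05. fail to reject H0.

W+ = 36.5, W- = 29.5, W = min = 29.5, p = 0.754835, fail to reject H0.


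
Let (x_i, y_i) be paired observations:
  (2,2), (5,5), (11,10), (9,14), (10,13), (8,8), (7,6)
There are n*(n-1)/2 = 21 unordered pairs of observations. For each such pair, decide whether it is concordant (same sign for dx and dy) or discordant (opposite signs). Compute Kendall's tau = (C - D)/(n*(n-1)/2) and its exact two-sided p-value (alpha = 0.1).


Step 1: Enumerate the 21 unordered pairs (i,j) with i<j and classify each by sign(x_j-x_i) * sign(y_j-y_i).
  (1,2):dx=+3,dy=+3->C; (1,3):dx=+9,dy=+8->C; (1,4):dx=+7,dy=+12->C; (1,5):dx=+8,dy=+11->C
  (1,6):dx=+6,dy=+6->C; (1,7):dx=+5,dy=+4->C; (2,3):dx=+6,dy=+5->C; (2,4):dx=+4,dy=+9->C
  (2,5):dx=+5,dy=+8->C; (2,6):dx=+3,dy=+3->C; (2,7):dx=+2,dy=+1->C; (3,4):dx=-2,dy=+4->D
  (3,5):dx=-1,dy=+3->D; (3,6):dx=-3,dy=-2->C; (3,7):dx=-4,dy=-4->C; (4,5):dx=+1,dy=-1->D
  (4,6):dx=-1,dy=-6->C; (4,7):dx=-2,dy=-8->C; (5,6):dx=-2,dy=-5->C; (5,7):dx=-3,dy=-7->C
  (6,7):dx=-1,dy=-2->C
Step 2: C = 18, D = 3, total pairs = 21.
Step 3: tau = (C - D)/(n(n-1)/2) = (18 - 3)/21 = 0.714286.
Step 4: Exact two-sided p-value (enumerate n! = 5040 permutations of y under H0): p = 0.030159.
Step 5: alpha = 0.1. reject H0.

tau_b = 0.7143 (C=18, D=3), p = 0.030159, reject H0.


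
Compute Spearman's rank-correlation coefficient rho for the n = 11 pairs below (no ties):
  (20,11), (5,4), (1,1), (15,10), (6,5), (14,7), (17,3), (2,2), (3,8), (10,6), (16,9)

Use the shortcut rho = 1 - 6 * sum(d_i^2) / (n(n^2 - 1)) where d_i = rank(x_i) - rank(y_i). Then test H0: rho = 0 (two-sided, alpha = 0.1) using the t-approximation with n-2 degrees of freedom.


Step 1: Rank x and y separately (midranks; no ties here).
rank(x): 20->11, 5->4, 1->1, 15->8, 6->5, 14->7, 17->10, 2->2, 3->3, 10->6, 16->9
rank(y): 11->11, 4->4, 1->1, 10->10, 5->5, 7->7, 3->3, 2->2, 8->8, 6->6, 9->9
Step 2: d_i = R_x(i) - R_y(i); compute d_i^2.
  (11-11)^2=0, (4-4)^2=0, (1-1)^2=0, (8-10)^2=4, (5-5)^2=0, (7-7)^2=0, (10-3)^2=49, (2-2)^2=0, (3-8)^2=25, (6-6)^2=0, (9-9)^2=0
sum(d^2) = 78.
Step 3: rho = 1 - 6*78 / (11*(11^2 - 1)) = 1 - 468/1320 = 0.645455.
Step 4: Under H0, t = rho * sqrt((n-2)/(1-rho^2)) = 2.5352 ~ t(9).
Step 5: Two-sided p-value from the t-distribution with 9 df = 0.031963.
Step 6: alpha = 0.1. reject H0.

rho = 0.6455, p = 0.031963, reject H0 at alpha = 0.1.


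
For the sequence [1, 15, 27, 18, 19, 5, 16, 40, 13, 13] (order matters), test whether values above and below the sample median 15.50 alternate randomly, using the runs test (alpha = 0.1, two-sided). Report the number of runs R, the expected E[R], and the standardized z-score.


Step 1: Compute median = 15.50; label A = above, B = below.
Labels in order: BBAAABAABB  (n_A = 5, n_B = 5)
Step 2: Count runs R = 5.
Step 3: Under H0 (random ordering), E[R] = 2*n_A*n_B/(n_A+n_B) + 1 = 2*5*5/10 + 1 = 6.0000.
        Var[R] = 2*n_A*n_B*(2*n_A*n_B - n_A - n_B) / ((n_A+n_B)^2 * (n_A+n_B-1)) = 2000/900 = 2.2222.
        SD[R] = 1.4907.
Step 4: Continuity-corrected z = (R + 0.5 - E[R]) / SD[R] = (5 + 0.5 - 6.0000) / 1.4907 = -0.3354.
Step 5: Two-sided p-value via normal approximation = 2*(1 - Phi(|z|)) = 0.737316.
Step 6: alpha = 0.1. fail to reject H0.

R = 5, z = -0.3354, p = 0.737316, fail to reject H0.


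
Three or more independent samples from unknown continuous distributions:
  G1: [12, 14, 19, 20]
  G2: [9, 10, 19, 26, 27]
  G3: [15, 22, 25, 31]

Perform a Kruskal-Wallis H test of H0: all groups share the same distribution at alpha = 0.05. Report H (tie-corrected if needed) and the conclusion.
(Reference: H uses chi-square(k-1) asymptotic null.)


Step 1: Combine all N = 13 observations and assign midranks.
sorted (value, group, rank): (9,G2,1), (10,G2,2), (12,G1,3), (14,G1,4), (15,G3,5), (19,G1,6.5), (19,G2,6.5), (20,G1,8), (22,G3,9), (25,G3,10), (26,G2,11), (27,G2,12), (31,G3,13)
Step 2: Sum ranks within each group.
R_1 = 21.5 (n_1 = 4)
R_2 = 32.5 (n_2 = 5)
R_3 = 37 (n_3 = 4)
Step 3: H = 12/(N(N+1)) * sum(R_i^2/n_i) - 3(N+1)
     = 12/(13*14) * (21.5^2/4 + 32.5^2/5 + 37^2/4) - 3*14
     = 0.065934 * 669.062 - 42
     = 2.114011.
Step 4: Ties present; correction factor C = 1 - 6/(13^3 - 13) = 0.997253. Corrected H = 2.114011 / 0.997253 = 2.119835.
Step 5: Under H0, H ~ chi^2(2); p-value = 0.346484.
Step 6: alpha = 0.05. fail to reject H0.

H = 2.1198, df = 2, p = 0.346484, fail to reject H0.


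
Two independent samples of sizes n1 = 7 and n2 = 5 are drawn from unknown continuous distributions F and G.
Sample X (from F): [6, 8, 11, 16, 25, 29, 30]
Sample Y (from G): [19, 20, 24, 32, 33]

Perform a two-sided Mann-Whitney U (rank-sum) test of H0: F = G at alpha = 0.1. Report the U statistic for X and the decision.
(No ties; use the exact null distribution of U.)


Step 1: Combine and sort all 12 observations; assign midranks.
sorted (value, group): (6,X), (8,X), (11,X), (16,X), (19,Y), (20,Y), (24,Y), (25,X), (29,X), (30,X), (32,Y), (33,Y)
ranks: 6->1, 8->2, 11->3, 16->4, 19->5, 20->6, 24->7, 25->8, 29->9, 30->10, 32->11, 33->12
Step 2: Rank sum for X: R1 = 1 + 2 + 3 + 4 + 8 + 9 + 10 = 37.
Step 3: U_X = R1 - n1(n1+1)/2 = 37 - 7*8/2 = 37 - 28 = 9.
       U_Y = n1*n2 - U_X = 35 - 9 = 26.
Step 4: No ties, so the exact null distribution of U (based on enumerating the C(12,7) = 792 equally likely rank assignments) gives the two-sided p-value.
Step 5: p-value = 0.202020; compare to alpha = 0.1. fail to reject H0.

U_X = 9, p = 0.202020, fail to reject H0 at alpha = 0.1.


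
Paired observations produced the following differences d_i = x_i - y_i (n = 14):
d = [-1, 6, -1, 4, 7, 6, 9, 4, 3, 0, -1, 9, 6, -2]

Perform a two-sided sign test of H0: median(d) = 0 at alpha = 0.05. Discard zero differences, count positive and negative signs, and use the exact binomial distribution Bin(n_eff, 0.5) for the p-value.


Step 1: Discard zero differences. Original n = 14; n_eff = number of nonzero differences = 13.
Nonzero differences (with sign): -1, +6, -1, +4, +7, +6, +9, +4, +3, -1, +9, +6, -2
Step 2: Count signs: positive = 9, negative = 4.
Step 3: Under H0: P(positive) = 0.5, so the number of positives S ~ Bin(13, 0.5).
Step 4: Two-sided exact p-value = sum of Bin(13,0.5) probabilities at or below the observed probability = 0.266846.
Step 5: alpha = 0.05. fail to reject H0.

n_eff = 13, pos = 9, neg = 4, p = 0.266846, fail to reject H0.


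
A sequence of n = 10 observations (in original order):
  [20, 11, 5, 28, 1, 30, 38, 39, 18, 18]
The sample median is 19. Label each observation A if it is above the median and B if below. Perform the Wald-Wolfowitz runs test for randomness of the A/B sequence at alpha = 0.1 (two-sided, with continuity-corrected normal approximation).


Step 1: Compute median = 19; label A = above, B = below.
Labels in order: ABBABAAABB  (n_A = 5, n_B = 5)
Step 2: Count runs R = 6.
Step 3: Under H0 (random ordering), E[R] = 2*n_A*n_B/(n_A+n_B) + 1 = 2*5*5/10 + 1 = 6.0000.
        Var[R] = 2*n_A*n_B*(2*n_A*n_B - n_A - n_B) / ((n_A+n_B)^2 * (n_A+n_B-1)) = 2000/900 = 2.2222.
        SD[R] = 1.4907.
Step 4: R = E[R], so z = 0 with no continuity correction.
Step 5: Two-sided p-value via normal approximation = 2*(1 - Phi(|z|)) = 1.000000.
Step 6: alpha = 0.1. fail to reject H0.

R = 6, z = 0.0000, p = 1.000000, fail to reject H0.


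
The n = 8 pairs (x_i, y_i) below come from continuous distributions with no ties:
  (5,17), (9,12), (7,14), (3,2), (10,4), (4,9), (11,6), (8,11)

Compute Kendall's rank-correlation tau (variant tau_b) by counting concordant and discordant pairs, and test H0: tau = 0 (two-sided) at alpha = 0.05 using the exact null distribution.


Step 1: Enumerate the 28 unordered pairs (i,j) with i<j and classify each by sign(x_j-x_i) * sign(y_j-y_i).
  (1,2):dx=+4,dy=-5->D; (1,3):dx=+2,dy=-3->D; (1,4):dx=-2,dy=-15->C; (1,5):dx=+5,dy=-13->D
  (1,6):dx=-1,dy=-8->C; (1,7):dx=+6,dy=-11->D; (1,8):dx=+3,dy=-6->D; (2,3):dx=-2,dy=+2->D
  (2,4):dx=-6,dy=-10->C; (2,5):dx=+1,dy=-8->D; (2,6):dx=-5,dy=-3->C; (2,7):dx=+2,dy=-6->D
  (2,8):dx=-1,dy=-1->C; (3,4):dx=-4,dy=-12->C; (3,5):dx=+3,dy=-10->D; (3,6):dx=-3,dy=-5->C
  (3,7):dx=+4,dy=-8->D; (3,8):dx=+1,dy=-3->D; (4,5):dx=+7,dy=+2->C; (4,6):dx=+1,dy=+7->C
  (4,7):dx=+8,dy=+4->C; (4,8):dx=+5,dy=+9->C; (5,6):dx=-6,dy=+5->D; (5,7):dx=+1,dy=+2->C
  (5,8):dx=-2,dy=+7->D; (6,7):dx=+7,dy=-3->D; (6,8):dx=+4,dy=+2->C; (7,8):dx=-3,dy=+5->D
Step 2: C = 13, D = 15, total pairs = 28.
Step 3: tau = (C - D)/(n(n-1)/2) = (13 - 15)/28 = -0.071429.
Step 4: Exact two-sided p-value (enumerate n! = 40320 permutations of y under H0): p = 0.904861.
Step 5: alpha = 0.05. fail to reject H0.

tau_b = -0.0714 (C=13, D=15), p = 0.904861, fail to reject H0.


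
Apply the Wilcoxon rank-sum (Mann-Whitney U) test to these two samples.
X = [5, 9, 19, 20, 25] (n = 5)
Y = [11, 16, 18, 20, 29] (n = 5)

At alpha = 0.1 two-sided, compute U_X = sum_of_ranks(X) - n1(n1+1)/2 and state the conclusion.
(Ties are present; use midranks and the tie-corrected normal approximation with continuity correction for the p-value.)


Step 1: Combine and sort all 10 observations; assign midranks.
sorted (value, group): (5,X), (9,X), (11,Y), (16,Y), (18,Y), (19,X), (20,X), (20,Y), (25,X), (29,Y)
ranks: 5->1, 9->2, 11->3, 16->4, 18->5, 19->6, 20->7.5, 20->7.5, 25->9, 29->10
Step 2: Rank sum for X: R1 = 1 + 2 + 6 + 7.5 + 9 = 25.5.
Step 3: U_X = R1 - n1(n1+1)/2 = 25.5 - 5*6/2 = 25.5 - 15 = 10.5.
       U_Y = n1*n2 - U_X = 25 - 10.5 = 14.5.
Step 4: Ties are present, so use the tie-corrected normal approximation (with continuity correction) for the p-value.
Step 5: p-value = 0.753298; compare to alpha = 0.1. fail to reject H0.

U_X = 10.5, p = 0.753298, fail to reject H0 at alpha = 0.1.


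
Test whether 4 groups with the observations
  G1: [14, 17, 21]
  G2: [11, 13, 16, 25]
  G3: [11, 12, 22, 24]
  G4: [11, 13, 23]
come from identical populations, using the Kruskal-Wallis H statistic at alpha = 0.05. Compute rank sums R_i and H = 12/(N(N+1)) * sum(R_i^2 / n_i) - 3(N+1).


Step 1: Combine all N = 14 observations and assign midranks.
sorted (value, group, rank): (11,G2,2), (11,G3,2), (11,G4,2), (12,G3,4), (13,G2,5.5), (13,G4,5.5), (14,G1,7), (16,G2,8), (17,G1,9), (21,G1,10), (22,G3,11), (23,G4,12), (24,G3,13), (25,G2,14)
Step 2: Sum ranks within each group.
R_1 = 26 (n_1 = 3)
R_2 = 29.5 (n_2 = 4)
R_3 = 30 (n_3 = 4)
R_4 = 19.5 (n_4 = 3)
Step 3: H = 12/(N(N+1)) * sum(R_i^2/n_i) - 3(N+1)
     = 12/(14*15) * (26^2/3 + 29.5^2/4 + 30^2/4 + 19.5^2/3) - 3*15
     = 0.057143 * 794.646 - 45
     = 0.408333.
Step 4: Ties present; correction factor C = 1 - 30/(14^3 - 14) = 0.989011. Corrected H = 0.408333 / 0.989011 = 0.412870.
Step 5: Under H0, H ~ chi^2(3); p-value = 0.937571.
Step 6: alpha = 0.05. fail to reject H0.

H = 0.4129, df = 3, p = 0.937571, fail to reject H0.


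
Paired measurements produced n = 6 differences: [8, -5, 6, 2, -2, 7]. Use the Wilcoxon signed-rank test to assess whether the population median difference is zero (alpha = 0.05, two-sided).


Step 1: Drop any zero differences (none here) and take |d_i|.
|d| = [8, 5, 6, 2, 2, 7]
Step 2: Midrank |d_i| (ties get averaged ranks).
ranks: |8|->6, |5|->3, |6|->4, |2|->1.5, |2|->1.5, |7|->5
Step 3: Attach original signs; sum ranks with positive sign and with negative sign.
W+ = 6 + 4 + 1.5 + 5 = 16.5
W- = 3 + 1.5 = 4.5
(Check: W+ + W- = 21 should equal n(n+1)/2 = 21.)
Step 4: Test statistic W = min(W+, W-) = 4.5.
Step 5: Ties in |d|, so use the tie-corrected normal approximation.
        E[W] = n(n+1)/4 = 6*7/4 = 10.5.
        Tie groups: |d|=2 (t=2); sum(t^3 - t) = 6.
        Var[W] = n(n+1)(2n+1)/24 - sum(t^3-t)/48 = 546/24 - 6/48 = 22.625.
        z = (W - E[W]) / sqrt(Var[W]) = (4.5 - 10.5) / 4.7566 = -1.2614.
        Two-sided p = 2*Phi(z) = 0.207160.
Step 6: alpha = 0.05. fail to reject H0.

W+ = 16.5, W- = 4.5, W = min = 4.5, p = 0.207160, fail to reject H0.


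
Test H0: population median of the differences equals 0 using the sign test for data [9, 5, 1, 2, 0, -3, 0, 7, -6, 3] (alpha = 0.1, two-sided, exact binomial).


Step 1: Discard zero differences. Original n = 10; n_eff = number of nonzero differences = 8.
Nonzero differences (with sign): +9, +5, +1, +2, -3, +7, -6, +3
Step 2: Count signs: positive = 6, negative = 2.
Step 3: Under H0: P(positive) = 0.5, so the number of positives S ~ Bin(8, 0.5).
Step 4: Two-sided exact p-value = sum of Bin(8,0.5) probabilities at or below the observed probability = 0.289062.
Step 5: alpha = 0.1. fail to reject H0.

n_eff = 8, pos = 6, neg = 2, p = 0.289062, fail to reject H0.


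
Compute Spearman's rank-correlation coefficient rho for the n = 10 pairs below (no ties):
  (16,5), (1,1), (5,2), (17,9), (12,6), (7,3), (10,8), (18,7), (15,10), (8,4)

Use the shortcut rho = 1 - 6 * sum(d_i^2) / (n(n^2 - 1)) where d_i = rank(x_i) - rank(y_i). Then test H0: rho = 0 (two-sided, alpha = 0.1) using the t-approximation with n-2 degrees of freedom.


Step 1: Rank x and y separately (midranks; no ties here).
rank(x): 16->8, 1->1, 5->2, 17->9, 12->6, 7->3, 10->5, 18->10, 15->7, 8->4
rank(y): 5->5, 1->1, 2->2, 9->9, 6->6, 3->3, 8->8, 7->7, 10->10, 4->4
Step 2: d_i = R_x(i) - R_y(i); compute d_i^2.
  (8-5)^2=9, (1-1)^2=0, (2-2)^2=0, (9-9)^2=0, (6-6)^2=0, (3-3)^2=0, (5-8)^2=9, (10-7)^2=9, (7-10)^2=9, (4-4)^2=0
sum(d^2) = 36.
Step 3: rho = 1 - 6*36 / (10*(10^2 - 1)) = 1 - 216/990 = 0.781818.
Step 4: Under H0, t = rho * sqrt((n-2)/(1-rho^2)) = 3.5466 ~ t(8).
Step 5: Two-sided p-value from the t-distribution with 8 df = 0.007547.
Step 6: alpha = 0.1. reject H0.

rho = 0.7818, p = 0.007547, reject H0 at alpha = 0.1.


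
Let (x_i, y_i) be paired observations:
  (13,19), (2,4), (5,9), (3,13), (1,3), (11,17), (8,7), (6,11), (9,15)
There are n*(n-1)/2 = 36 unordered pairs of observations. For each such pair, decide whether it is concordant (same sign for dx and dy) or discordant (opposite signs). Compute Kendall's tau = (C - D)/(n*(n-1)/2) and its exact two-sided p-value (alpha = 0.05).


Step 1: Enumerate the 36 unordered pairs (i,j) with i<j and classify each by sign(x_j-x_i) * sign(y_j-y_i).
  (1,2):dx=-11,dy=-15->C; (1,3):dx=-8,dy=-10->C; (1,4):dx=-10,dy=-6->C; (1,5):dx=-12,dy=-16->C
  (1,6):dx=-2,dy=-2->C; (1,7):dx=-5,dy=-12->C; (1,8):dx=-7,dy=-8->C; (1,9):dx=-4,dy=-4->C
  (2,3):dx=+3,dy=+5->C; (2,4):dx=+1,dy=+9->C; (2,5):dx=-1,dy=-1->C; (2,6):dx=+9,dy=+13->C
  (2,7):dx=+6,dy=+3->C; (2,8):dx=+4,dy=+7->C; (2,9):dx=+7,dy=+11->C; (3,4):dx=-2,dy=+4->D
  (3,5):dx=-4,dy=-6->C; (3,6):dx=+6,dy=+8->C; (3,7):dx=+3,dy=-2->D; (3,8):dx=+1,dy=+2->C
  (3,9):dx=+4,dy=+6->C; (4,5):dx=-2,dy=-10->C; (4,6):dx=+8,dy=+4->C; (4,7):dx=+5,dy=-6->D
  (4,8):dx=+3,dy=-2->D; (4,9):dx=+6,dy=+2->C; (5,6):dx=+10,dy=+14->C; (5,7):dx=+7,dy=+4->C
  (5,8):dx=+5,dy=+8->C; (5,9):dx=+8,dy=+12->C; (6,7):dx=-3,dy=-10->C; (6,8):dx=-5,dy=-6->C
  (6,9):dx=-2,dy=-2->C; (7,8):dx=-2,dy=+4->D; (7,9):dx=+1,dy=+8->C; (8,9):dx=+3,dy=+4->C
Step 2: C = 31, D = 5, total pairs = 36.
Step 3: tau = (C - D)/(n(n-1)/2) = (31 - 5)/36 = 0.722222.
Step 4: Exact two-sided p-value (enumerate n! = 362880 permutations of y under H0): p = 0.005886.
Step 5: alpha = 0.05. reject H0.

tau_b = 0.7222 (C=31, D=5), p = 0.005886, reject H0.


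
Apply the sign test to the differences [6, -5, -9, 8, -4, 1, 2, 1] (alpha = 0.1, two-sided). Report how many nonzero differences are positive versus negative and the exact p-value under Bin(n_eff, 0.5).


Step 1: Discard zero differences. Original n = 8; n_eff = number of nonzero differences = 8.
Nonzero differences (with sign): +6, -5, -9, +8, -4, +1, +2, +1
Step 2: Count signs: positive = 5, negative = 3.
Step 3: Under H0: P(positive) = 0.5, so the number of positives S ~ Bin(8, 0.5).
Step 4: Two-sided exact p-value = sum of Bin(8,0.5) probabilities at or below the observed probability = 0.726562.
Step 5: alpha = 0.1. fail to reject H0.

n_eff = 8, pos = 5, neg = 3, p = 0.726562, fail to reject H0.


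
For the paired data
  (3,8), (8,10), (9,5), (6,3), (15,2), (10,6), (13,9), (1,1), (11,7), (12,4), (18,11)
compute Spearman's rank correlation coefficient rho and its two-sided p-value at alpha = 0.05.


Step 1: Rank x and y separately (midranks; no ties here).
rank(x): 3->2, 8->4, 9->5, 6->3, 15->10, 10->6, 13->9, 1->1, 11->7, 12->8, 18->11
rank(y): 8->8, 10->10, 5->5, 3->3, 2->2, 6->6, 9->9, 1->1, 7->7, 4->4, 11->11
Step 2: d_i = R_x(i) - R_y(i); compute d_i^2.
  (2-8)^2=36, (4-10)^2=36, (5-5)^2=0, (3-3)^2=0, (10-2)^2=64, (6-6)^2=0, (9-9)^2=0, (1-1)^2=0, (7-7)^2=0, (8-4)^2=16, (11-11)^2=0
sum(d^2) = 152.
Step 3: rho = 1 - 6*152 / (11*(11^2 - 1)) = 1 - 912/1320 = 0.309091.
Step 4: Under H0, t = rho * sqrt((n-2)/(1-rho^2)) = 0.9750 ~ t(9).
Step 5: Two-sided p-value from the t-distribution with 9 df = 0.355028.
Step 6: alpha = 0.05. fail to reject H0.

rho = 0.3091, p = 0.355028, fail to reject H0 at alpha = 0.05.


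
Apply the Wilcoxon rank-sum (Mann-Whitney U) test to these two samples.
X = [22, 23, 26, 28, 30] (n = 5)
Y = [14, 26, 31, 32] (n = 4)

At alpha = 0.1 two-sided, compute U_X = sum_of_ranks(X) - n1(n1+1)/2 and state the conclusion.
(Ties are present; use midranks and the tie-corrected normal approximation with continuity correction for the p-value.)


Step 1: Combine and sort all 9 observations; assign midranks.
sorted (value, group): (14,Y), (22,X), (23,X), (26,X), (26,Y), (28,X), (30,X), (31,Y), (32,Y)
ranks: 14->1, 22->2, 23->3, 26->4.5, 26->4.5, 28->6, 30->7, 31->8, 32->9
Step 2: Rank sum for X: R1 = 2 + 3 + 4.5 + 6 + 7 = 22.5.
Step 3: U_X = R1 - n1(n1+1)/2 = 22.5 - 5*6/2 = 22.5 - 15 = 7.5.
       U_Y = n1*n2 - U_X = 20 - 7.5 = 12.5.
Step 4: Ties are present, so use the tie-corrected normal approximation (with continuity correction) for the p-value.
Step 5: p-value = 0.622753; compare to alpha = 0.1. fail to reject H0.

U_X = 7.5, p = 0.622753, fail to reject H0 at alpha = 0.1.


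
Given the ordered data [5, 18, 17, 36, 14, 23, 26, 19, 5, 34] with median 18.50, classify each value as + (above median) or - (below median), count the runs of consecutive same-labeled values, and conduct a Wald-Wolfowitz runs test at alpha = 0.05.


Step 1: Compute median = 18.50; label A = above, B = below.
Labels in order: BBBABAAABA  (n_A = 5, n_B = 5)
Step 2: Count runs R = 6.
Step 3: Under H0 (random ordering), E[R] = 2*n_A*n_B/(n_A+n_B) + 1 = 2*5*5/10 + 1 = 6.0000.
        Var[R] = 2*n_A*n_B*(2*n_A*n_B - n_A - n_B) / ((n_A+n_B)^2 * (n_A+n_B-1)) = 2000/900 = 2.2222.
        SD[R] = 1.4907.
Step 4: R = E[R], so z = 0 with no continuity correction.
Step 5: Two-sided p-value via normal approximation = 2*(1 - Phi(|z|)) = 1.000000.
Step 6: alpha = 0.05. fail to reject H0.

R = 6, z = 0.0000, p = 1.000000, fail to reject H0.


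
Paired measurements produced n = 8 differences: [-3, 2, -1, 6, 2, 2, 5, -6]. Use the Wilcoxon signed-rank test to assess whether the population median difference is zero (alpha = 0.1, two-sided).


Step 1: Drop any zero differences (none here) and take |d_i|.
|d| = [3, 2, 1, 6, 2, 2, 5, 6]
Step 2: Midrank |d_i| (ties get averaged ranks).
ranks: |3|->5, |2|->3, |1|->1, |6|->7.5, |2|->3, |2|->3, |5|->6, |6|->7.5
Step 3: Attach original signs; sum ranks with positive sign and with negative sign.
W+ = 3 + 7.5 + 3 + 3 + 6 = 22.5
W- = 5 + 1 + 7.5 = 13.5
(Check: W+ + W- = 36 should equal n(n+1)/2 = 36.)
Step 4: Test statistic W = min(W+, W-) = 13.5.
Step 5: Ties in |d|, so use the tie-corrected normal approximation.
        E[W] = n(n+1)/4 = 8*9/4 = 18.
        Tie groups: |d|=2 (t=3), |d|=6 (t=2); sum(t^3 - t) = 30.
        Var[W] = n(n+1)(2n+1)/24 - sum(t^3-t)/48 = 1224/24 - 30/48 = 50.375.
        z = (W - E[W]) / sqrt(Var[W]) = (13.5 - 18) / 7.0975 = -0.6340.
        Two-sided p = 2*Phi(z) = 0.526066.
Step 6: alpha = 0.1. fail to reject H0.

W+ = 22.5, W- = 13.5, W = min = 13.5, p = 0.526066, fail to reject H0.


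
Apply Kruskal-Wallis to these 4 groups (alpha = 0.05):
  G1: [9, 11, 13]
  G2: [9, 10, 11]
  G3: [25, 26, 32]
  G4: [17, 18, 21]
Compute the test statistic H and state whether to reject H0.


Step 1: Combine all N = 12 observations and assign midranks.
sorted (value, group, rank): (9,G1,1.5), (9,G2,1.5), (10,G2,3), (11,G1,4.5), (11,G2,4.5), (13,G1,6), (17,G4,7), (18,G4,8), (21,G4,9), (25,G3,10), (26,G3,11), (32,G3,12)
Step 2: Sum ranks within each group.
R_1 = 12 (n_1 = 3)
R_2 = 9 (n_2 = 3)
R_3 = 33 (n_3 = 3)
R_4 = 24 (n_4 = 3)
Step 3: H = 12/(N(N+1)) * sum(R_i^2/n_i) - 3(N+1)
     = 12/(12*13) * (12^2/3 + 9^2/3 + 33^2/3 + 24^2/3) - 3*13
     = 0.076923 * 630 - 39
     = 9.461538.
Step 4: Ties present; correction factor C = 1 - 12/(12^3 - 12) = 0.993007. Corrected H = 9.461538 / 0.993007 = 9.528169.
Step 5: Under H0, H ~ chi^2(3); p-value = 0.023034.
Step 6: alpha = 0.05. reject H0.

H = 9.5282, df = 3, p = 0.023034, reject H0.


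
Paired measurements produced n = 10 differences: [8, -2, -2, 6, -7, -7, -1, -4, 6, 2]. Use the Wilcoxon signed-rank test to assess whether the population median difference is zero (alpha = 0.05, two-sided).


Step 1: Drop any zero differences (none here) and take |d_i|.
|d| = [8, 2, 2, 6, 7, 7, 1, 4, 6, 2]
Step 2: Midrank |d_i| (ties get averaged ranks).
ranks: |8|->10, |2|->3, |2|->3, |6|->6.5, |7|->8.5, |7|->8.5, |1|->1, |4|->5, |6|->6.5, |2|->3
Step 3: Attach original signs; sum ranks with positive sign and with negative sign.
W+ = 10 + 6.5 + 6.5 + 3 = 26
W- = 3 + 3 + 8.5 + 8.5 + 1 + 5 = 29
(Check: W+ + W- = 55 should equal n(n+1)/2 = 55.)
Step 4: Test statistic W = min(W+, W-) = 26.
Step 5: Ties in |d|, so use the tie-corrected normal approximation.
        E[W] = n(n+1)/4 = 10*11/4 = 27.5.
        Tie groups: |d|=2 (t=3), |d|=6 (t=2), |d|=7 (t=2); sum(t^3 - t) = 36.
        Var[W] = n(n+1)(2n+1)/24 - sum(t^3-t)/48 = 2310/24 - 36/48 = 95.5.
        z = (W - E[W]) / sqrt(Var[W]) = (26 - 27.5) / 9.7724 = -0.1535.
        Two-sided p = 2*Phi(z) = 0.878009.
Step 6: alpha = 0.05. fail to reject H0.

W+ = 26, W- = 29, W = min = 26, p = 0.878009, fail to reject H0.


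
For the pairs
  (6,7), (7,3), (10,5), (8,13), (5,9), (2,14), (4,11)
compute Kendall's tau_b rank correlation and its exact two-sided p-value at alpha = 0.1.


Step 1: Enumerate the 21 unordered pairs (i,j) with i<j and classify each by sign(x_j-x_i) * sign(y_j-y_i).
  (1,2):dx=+1,dy=-4->D; (1,3):dx=+4,dy=-2->D; (1,4):dx=+2,dy=+6->C; (1,5):dx=-1,dy=+2->D
  (1,6):dx=-4,dy=+7->D; (1,7):dx=-2,dy=+4->D; (2,3):dx=+3,dy=+2->C; (2,4):dx=+1,dy=+10->C
  (2,5):dx=-2,dy=+6->D; (2,6):dx=-5,dy=+11->D; (2,7):dx=-3,dy=+8->D; (3,4):dx=-2,dy=+8->D
  (3,5):dx=-5,dy=+4->D; (3,6):dx=-8,dy=+9->D; (3,7):dx=-6,dy=+6->D; (4,5):dx=-3,dy=-4->C
  (4,6):dx=-6,dy=+1->D; (4,7):dx=-4,dy=-2->C; (5,6):dx=-3,dy=+5->D; (5,7):dx=-1,dy=+2->D
  (6,7):dx=+2,dy=-3->D
Step 2: C = 5, D = 16, total pairs = 21.
Step 3: tau = (C - D)/(n(n-1)/2) = (5 - 16)/21 = -0.523810.
Step 4: Exact two-sided p-value (enumerate n! = 5040 permutations of y under H0): p = 0.136111.
Step 5: alpha = 0.1. fail to reject H0.

tau_b = -0.5238 (C=5, D=16), p = 0.136111, fail to reject H0.
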